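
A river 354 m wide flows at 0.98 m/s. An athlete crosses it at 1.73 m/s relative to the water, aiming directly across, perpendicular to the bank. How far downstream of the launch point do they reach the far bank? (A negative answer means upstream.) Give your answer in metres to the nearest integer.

201 m

Perpendicular speed = 1.730 m/s; crossing time = 354 / 1.730 = 204.624 s.
Net downstream speed = 0.980 m/s.
Drift = 0.980 × 204.624 = 200.532 m (downstream).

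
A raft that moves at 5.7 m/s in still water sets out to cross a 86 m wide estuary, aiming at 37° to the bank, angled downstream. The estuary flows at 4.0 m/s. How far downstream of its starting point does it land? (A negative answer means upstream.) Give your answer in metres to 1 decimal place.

Perpendicular speed = 3.430 m/s; crossing time = 86 / 3.430 = 25.070 s.
Net downstream speed = 8.552 m/s.
Drift = 8.552 × 25.070 = 214.407 m (downstream).

214.4 m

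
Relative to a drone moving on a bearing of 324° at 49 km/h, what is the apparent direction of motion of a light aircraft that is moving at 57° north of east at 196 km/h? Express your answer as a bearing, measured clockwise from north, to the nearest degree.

047°

Taking east as x and north as y: light aircraft velocity = (106.749, 164.379) km/h; drone velocity = (-28.801, 39.642) km/h.
Velocity of light aircraft relative to drone = (106.749, 164.379) − (-28.801, 39.642) = (135.551, 124.738) km/h.
Bearing = atan2(135.55, 124.74) = 47.38° clockwise from north.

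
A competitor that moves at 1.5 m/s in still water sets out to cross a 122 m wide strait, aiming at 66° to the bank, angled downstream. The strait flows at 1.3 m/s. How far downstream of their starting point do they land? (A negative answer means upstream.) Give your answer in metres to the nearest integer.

170 m

Perpendicular speed = 1.370 m/s; crossing time = 122 / 1.370 = 89.030 s.
Net downstream speed = 1.910 m/s.
Drift = 1.910 × 89.030 = 170.057 m (downstream).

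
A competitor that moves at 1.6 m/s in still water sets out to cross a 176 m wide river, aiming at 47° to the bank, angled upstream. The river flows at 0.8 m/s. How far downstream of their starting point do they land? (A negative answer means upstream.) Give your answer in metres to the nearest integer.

-44 m

Perpendicular speed = 1.170 m/s; crossing time = 176 / 1.170 = 150.406 s.
Net downstream speed = -0.291 m/s.
Drift = -0.291 × 150.406 = -43.798 m (upstream).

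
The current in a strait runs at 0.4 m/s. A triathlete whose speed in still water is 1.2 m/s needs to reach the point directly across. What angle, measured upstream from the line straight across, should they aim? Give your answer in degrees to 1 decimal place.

To cancel the current, the upstream component of the triathlete's velocity must equal the flow: 1.2 sin θ = 0.4.
sin θ = 0.4 / 1.2 = 0.3333.
θ = arcsin(0.3333) = 19.471°.

19.5°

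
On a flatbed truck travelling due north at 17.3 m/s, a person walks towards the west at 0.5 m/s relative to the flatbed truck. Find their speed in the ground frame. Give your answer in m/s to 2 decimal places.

17.31 m/s

Taking east as x and north as y: flatbed truck velocity = (0.000, 17.300) m/s; person velocity relative to flatbed truck = (-0.500, 0.000) m/s.
Velocity relative to ground = (0.000, 17.300) + (-0.500, 0.000) = (-0.500, 17.300) m/s.
Speed = |(-0.500, 17.300)| = 17.307 m/s.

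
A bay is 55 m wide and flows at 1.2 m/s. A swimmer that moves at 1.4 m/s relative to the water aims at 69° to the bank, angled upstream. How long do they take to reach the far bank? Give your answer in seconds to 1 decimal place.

The component of the swimmer's velocity perpendicular to the bank is 1.4 × sin 69° = 1.307 m/s.
Only the cross-stream component determines the crossing time; the current contributes nothing perpendicular to the bank.
Time = 55 / 1.307 = 42.081 s.

42.1 s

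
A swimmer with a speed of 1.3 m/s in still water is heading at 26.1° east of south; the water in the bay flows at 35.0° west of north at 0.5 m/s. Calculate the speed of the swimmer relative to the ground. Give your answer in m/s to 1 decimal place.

0.8 m/s

Taking east as x and north as y: velocity relative to the water = (0.572, -1.167) m/s; the water relative to ground = (-0.287, 0.410) m/s.
Velocity relative to ground = (0.572, -1.167) + (-0.287, 0.410) = (0.285, -0.758) m/s.
Speed = |(0.285, -0.758)| = 0.810 m/s.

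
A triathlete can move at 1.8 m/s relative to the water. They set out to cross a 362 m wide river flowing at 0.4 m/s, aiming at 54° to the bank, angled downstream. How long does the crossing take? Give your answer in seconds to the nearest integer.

The component of the triathlete's velocity perpendicular to the bank is 1.8 × sin 54° = 1.456 m/s.
The flow acts along the bank and has no component across it.
Time = 362 / 1.456 = 248.587 s.

249 s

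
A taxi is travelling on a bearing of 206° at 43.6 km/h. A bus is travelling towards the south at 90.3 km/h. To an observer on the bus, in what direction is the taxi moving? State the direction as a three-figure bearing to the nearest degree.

Taking east as x and north as y: taxi velocity = (-19.113, -39.187) km/h; bus velocity = (0.000, -90.300) km/h.
Velocity of taxi relative to bus = (-19.113, -39.187) − (0.000, -90.300) = (-19.113, 51.113) km/h.
Bearing = atan2(-19.11, 51.11) = 339.50° clockwise from north.

339°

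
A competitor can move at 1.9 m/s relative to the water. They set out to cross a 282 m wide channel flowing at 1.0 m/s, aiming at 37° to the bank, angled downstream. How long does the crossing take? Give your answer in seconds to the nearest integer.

247 s

The component of the competitor's velocity perpendicular to the bank is 1.9 × sin 37° = 1.143 m/s.
Only the cross-stream component determines the crossing time; the current contributes nothing perpendicular to the bank.
Time = 282 / 1.143 = 246.622 s.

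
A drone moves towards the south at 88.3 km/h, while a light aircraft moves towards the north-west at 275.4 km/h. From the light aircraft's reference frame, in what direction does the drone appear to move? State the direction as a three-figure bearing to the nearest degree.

Taking east as x and north as y: drone velocity = (0.000, -88.300) km/h; light aircraft velocity = (-194.737, 194.737) km/h.
Velocity of drone relative to light aircraft = (0.000, -88.300) − (-194.737, 194.737) = (194.737, -283.037) km/h.
Bearing = atan2(194.74, -283.04) = 145.47° clockwise from north.

145°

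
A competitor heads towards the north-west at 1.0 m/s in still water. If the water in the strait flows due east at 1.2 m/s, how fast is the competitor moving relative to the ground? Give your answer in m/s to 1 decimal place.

Taking east as x and north as y: velocity relative to the water = (-0.707, 0.707) m/s; the water relative to ground = (1.200, 0.000) m/s.
Velocity relative to ground = (-0.707, 0.707) + (1.200, 0.000) = (0.493, 0.707) m/s.
Speed = |(0.493, 0.707)| = 0.862 m/s.

0.9 m/s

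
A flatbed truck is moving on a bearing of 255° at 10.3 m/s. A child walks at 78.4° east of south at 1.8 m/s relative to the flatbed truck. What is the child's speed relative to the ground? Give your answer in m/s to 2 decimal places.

Taking east as x and north as y: flatbed truck velocity = (-9.949, -2.666) m/s; child velocity relative to flatbed truck = (1.763, -0.362) m/s.
Velocity relative to ground = (-9.949, -2.666) + (1.763, -0.362) = (-8.186, -3.028) m/s.
Speed = |(-8.186, -3.028)| = 8.728 m/s.

8.73 m/s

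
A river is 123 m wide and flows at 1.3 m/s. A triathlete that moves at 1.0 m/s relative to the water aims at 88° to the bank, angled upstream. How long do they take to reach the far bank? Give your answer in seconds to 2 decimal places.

The component of the triathlete's velocity perpendicular to the bank is 1.0 × sin 88° = 0.999 m/s.
The current is parallel to the bank, so it does not affect the crossing time.
Time = 123 / 0.999 = 123.075 s.

123.07 s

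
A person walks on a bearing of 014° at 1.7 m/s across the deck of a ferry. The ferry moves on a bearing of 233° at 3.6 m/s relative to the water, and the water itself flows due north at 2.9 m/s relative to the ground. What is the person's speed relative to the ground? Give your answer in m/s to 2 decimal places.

In east/north components (m/s): person relative to ferry = (0.411, 1.650); ferry relative to water = (-2.875, -2.167); water relative to ground = (0.000, 2.900).
Sum = (-2.464, 2.383) m/s.
Speed = |(-2.464, 2.383)| = 3.428 m/s.

3.43 m/s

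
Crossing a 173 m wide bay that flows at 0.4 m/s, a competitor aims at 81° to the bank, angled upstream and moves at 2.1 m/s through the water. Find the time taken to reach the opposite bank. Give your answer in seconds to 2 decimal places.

The component of the competitor's velocity perpendicular to the bank is 2.1 × sin 81° = 2.074 m/s.
Only the cross-stream component determines the crossing time; the current contributes nothing perpendicular to the bank.
Time = 173 / 2.074 = 83.408 s.

83.41 s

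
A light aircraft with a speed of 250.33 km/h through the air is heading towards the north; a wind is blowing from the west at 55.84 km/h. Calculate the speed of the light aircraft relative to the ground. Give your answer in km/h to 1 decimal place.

Taking east as x and north as y: velocity relative to the air = (0.000, 250.330) km/h; the air relative to ground = (55.840, 0.000) km/h.
Velocity relative to ground = (0.000, 250.330) + (55.840, 0.000) = (55.840, 250.330) km/h.
Speed = |(55.840, 250.330)| = 256.482 km/h.

256.5 km/h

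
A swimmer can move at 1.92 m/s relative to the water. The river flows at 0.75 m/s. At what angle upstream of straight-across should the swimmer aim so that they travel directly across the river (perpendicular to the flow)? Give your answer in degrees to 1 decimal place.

To cancel the current, the upstream component of the swimmer's velocity must equal the flow: 1.92 sin θ = 0.75.
sin θ = 0.75 / 1.92 = 0.3906.
θ = arcsin(0.3906) = 22.993°.

23.0°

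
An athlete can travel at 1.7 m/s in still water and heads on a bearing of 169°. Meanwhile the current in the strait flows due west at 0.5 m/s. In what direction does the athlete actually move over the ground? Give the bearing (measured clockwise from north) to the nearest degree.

186°

Taking east as x and north as y: velocity relative to the water = (0.324, -1.669) m/s; the water relative to ground = (-0.500, 0.000) m/s.
Velocity relative to ground = (0.324, -1.669) + (-0.500, 0.000) = (-0.176, -1.669) m/s.
Bearing = atan2(-0.18, -1.67) = 186.01° clockwise from north.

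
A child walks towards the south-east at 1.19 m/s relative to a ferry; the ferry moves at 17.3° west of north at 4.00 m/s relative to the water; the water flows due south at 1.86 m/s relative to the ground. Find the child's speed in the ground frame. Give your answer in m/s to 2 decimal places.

1.17 m/s

In east/north components (m/s): child relative to ferry = (0.841, -0.841); ferry relative to water = (-1.189, 3.819); water relative to ground = (0.000, -1.860).
Sum = (-0.348, 1.118) m/s.
Speed = |(-0.348, 1.118)| = 1.171 m/s.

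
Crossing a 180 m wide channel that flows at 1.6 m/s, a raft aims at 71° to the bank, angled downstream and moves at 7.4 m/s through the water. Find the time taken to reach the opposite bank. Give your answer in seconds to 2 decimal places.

The component of the raft's velocity perpendicular to the bank is 7.4 × sin 71° = 6.997 m/s.
The flow acts along the bank and has no component across it.
Time = 180 / 6.997 = 25.726 s.

25.73 s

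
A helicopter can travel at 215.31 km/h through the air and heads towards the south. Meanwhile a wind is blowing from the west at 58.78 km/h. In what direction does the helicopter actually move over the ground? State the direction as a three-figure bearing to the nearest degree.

165°

Taking east as x and north as y: velocity relative to the air = (0.000, -215.310) km/h; the air relative to ground = (58.780, 0.000) km/h.
Velocity relative to ground = (0.000, -215.310) + (58.780, 0.000) = (58.780, -215.310) km/h.
Bearing = atan2(58.78, -215.31) = 164.73° clockwise from north.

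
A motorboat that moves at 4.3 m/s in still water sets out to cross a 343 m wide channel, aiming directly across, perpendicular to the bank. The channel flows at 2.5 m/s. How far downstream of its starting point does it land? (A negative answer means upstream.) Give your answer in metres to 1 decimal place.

Perpendicular speed = 4.300 m/s; crossing time = 343 / 4.300 = 79.767 s.
Net downstream speed = 2.500 m/s.
Drift = 2.500 × 79.767 = 199.419 m (downstream).

199.4 m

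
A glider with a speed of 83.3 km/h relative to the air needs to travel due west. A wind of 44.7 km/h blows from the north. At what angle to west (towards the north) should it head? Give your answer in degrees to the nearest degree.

32°

The wind pushes perpendicular to the desired track; the heading must have a component into the wind equal to 44.7 km/h: 83.3 sin θ = 44.7.
sin θ = 0.5366, so θ = 32.453°.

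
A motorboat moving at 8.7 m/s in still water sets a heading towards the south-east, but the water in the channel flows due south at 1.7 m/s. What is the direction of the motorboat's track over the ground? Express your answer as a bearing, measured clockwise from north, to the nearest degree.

Taking east as x and north as y: velocity relative to the water = (6.152, -6.152) m/s; the water relative to ground = (0.000, -1.700) m/s.
Velocity relative to ground = (6.152, -6.152) + (0.000, -1.700) = (6.152, -7.852) m/s.
Bearing = atan2(6.15, -7.85) = 141.92° clockwise from north.

142°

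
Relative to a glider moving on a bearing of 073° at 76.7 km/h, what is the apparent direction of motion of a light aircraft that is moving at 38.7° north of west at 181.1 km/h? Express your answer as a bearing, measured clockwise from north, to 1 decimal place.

Taking east as x and north as y: light aircraft velocity = (-141.336, 113.231) km/h; glider velocity = (73.349, 22.425) km/h.
Velocity of light aircraft relative to glider = (-141.336, 113.231) − (73.349, 22.425) = (-214.685, 90.807) km/h.
Bearing = atan2(-214.68, 90.81) = 292.93° clockwise from north.

292.9°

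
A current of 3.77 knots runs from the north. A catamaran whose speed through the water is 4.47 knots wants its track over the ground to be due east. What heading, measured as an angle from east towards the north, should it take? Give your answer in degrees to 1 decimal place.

57.5°

The current pushes perpendicular to the desired track; the heading must have a component into the current equal to 3.77 knots: 4.47 sin θ = 3.77.
sin θ = 0.8434, so θ = 57.501°.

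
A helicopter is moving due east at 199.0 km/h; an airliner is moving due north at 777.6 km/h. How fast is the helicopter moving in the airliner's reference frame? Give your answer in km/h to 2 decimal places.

802.66 km/h

Taking east as x and north as y: helicopter velocity = (199.000, 0.000) km/h; airliner velocity = (0.000, 777.600) km/h.
Velocity of helicopter relative to airliner = (199.000, 0.000) − (0.000, 777.600) = (199.000, -777.600) km/h.
Magnitude = |(199.000, -777.600)| = 802.660 km/h.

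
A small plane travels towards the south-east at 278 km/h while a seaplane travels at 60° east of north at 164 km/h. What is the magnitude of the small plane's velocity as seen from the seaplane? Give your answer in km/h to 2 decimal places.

Taking east as x and north as y: small plane velocity = (196.576, -196.576) km/h; seaplane velocity = (142.028, 82.000) km/h.
Velocity of small plane relative to seaplane = (196.576, -196.576) − (142.028, 82.000) = (54.548, -278.576) km/h.
Magnitude = |(54.548, -278.576)| = 283.866 km/h.

283.87 km/h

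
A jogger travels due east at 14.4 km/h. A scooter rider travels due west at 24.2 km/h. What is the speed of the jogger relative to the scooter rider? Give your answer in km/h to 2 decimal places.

38.60 km/h

Taking east as x and north as y: jogger velocity = (14.400, 0.000) km/h; scooter rider velocity = (-24.200, 0.000) km/h.
Velocity of jogger relative to scooter rider = (14.400, 0.000) − (-24.200, 0.000) = (38.600, 0.000) km/h.
Magnitude = |(38.600, 0.000)| = 38.600 km/h.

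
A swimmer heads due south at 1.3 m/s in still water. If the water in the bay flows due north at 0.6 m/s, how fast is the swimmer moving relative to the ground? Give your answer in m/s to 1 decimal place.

Taking east as x and north as y: velocity relative to the water = (0.000, -1.300) m/s; the water relative to ground = (0.000, 0.600) m/s.
Velocity relative to ground = (0.000, -1.300) + (0.000, 0.600) = (0.000, -0.700) m/s.
Speed = |(0.000, -0.700)| = 0.700 m/s.

0.7 m/s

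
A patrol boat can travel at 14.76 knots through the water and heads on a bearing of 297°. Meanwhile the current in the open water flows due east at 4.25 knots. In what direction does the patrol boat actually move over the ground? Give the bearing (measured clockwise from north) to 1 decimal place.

307.0°

Taking east as x and north as y: velocity relative to the water = (-13.151, 6.701) knots; the water relative to ground = (4.250, 0.000) knots.
Velocity relative to ground = (-13.151, 6.701) + (4.250, 0.000) = (-8.901, 6.701) knots.
Bearing = atan2(-8.90, 6.70) = 306.97° clockwise from north.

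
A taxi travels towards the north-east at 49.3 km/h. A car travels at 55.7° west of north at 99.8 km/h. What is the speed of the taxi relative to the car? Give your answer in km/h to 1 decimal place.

Taking east as x and north as y: taxi velocity = (34.860, 34.860) km/h; car velocity = (-82.445, 56.240) km/h.
Velocity of taxi relative to car = (34.860, 34.860) − (-82.445, 56.240) = (117.305, -21.380) km/h.
Magnitude = |(117.305, -21.380)| = 119.237 km/h.

119.2 km/h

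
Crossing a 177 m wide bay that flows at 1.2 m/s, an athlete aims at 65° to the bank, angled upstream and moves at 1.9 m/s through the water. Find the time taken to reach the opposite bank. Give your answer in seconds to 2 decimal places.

102.79 s

The component of the athlete's velocity perpendicular to the bank is 1.9 × sin 65° = 1.722 m/s.
The flow acts along the bank and has no component across it.
Time = 177 / 1.722 = 102.788 s.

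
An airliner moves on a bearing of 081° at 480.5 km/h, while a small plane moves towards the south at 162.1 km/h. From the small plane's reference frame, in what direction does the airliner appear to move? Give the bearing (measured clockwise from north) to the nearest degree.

Taking east as x and north as y: airliner velocity = (474.584, 75.167) km/h; small plane velocity = (0.000, -162.100) km/h.
Velocity of airliner relative to small plane = (474.584, 75.167) − (0.000, -162.100) = (474.584, 237.267) km/h.
Bearing = atan2(474.58, 237.27) = 63.44° clockwise from north.

063°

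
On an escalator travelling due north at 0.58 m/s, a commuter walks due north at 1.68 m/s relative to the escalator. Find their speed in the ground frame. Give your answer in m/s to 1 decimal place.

2.3 m/s

Taking east as x and north as y: escalator velocity = (0.000, 0.580) m/s; commuter velocity relative to escalator = (0.000, 1.680) m/s.
Velocity relative to ground = (0.000, 0.580) + (0.000, 1.680) = (0.000, 2.260) m/s.
Speed = |(0.000, 2.260)| = 2.260 m/s.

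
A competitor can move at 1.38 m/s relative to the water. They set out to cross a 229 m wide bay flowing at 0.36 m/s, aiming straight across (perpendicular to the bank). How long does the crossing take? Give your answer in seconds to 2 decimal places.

165.94 s

The component of the competitor's velocity perpendicular to the bank is 1.38 m/s.
Only the cross-stream component determines the crossing time; the current contributes nothing perpendicular to the bank.
Time = 229 / 1.380 = 165.942 s.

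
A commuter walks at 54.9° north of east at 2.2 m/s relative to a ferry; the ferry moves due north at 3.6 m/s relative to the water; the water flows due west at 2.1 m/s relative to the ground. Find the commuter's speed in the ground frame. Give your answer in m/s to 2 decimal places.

In east/north components (m/s): commuter relative to ferry = (1.265, 1.800); ferry relative to water = (0.000, 3.600); water relative to ground = (-2.100, 0.000).
Sum = (-0.835, 5.400) m/s.
Speed = |(-0.835, 5.400)| = 5.464 m/s.

5.46 m/s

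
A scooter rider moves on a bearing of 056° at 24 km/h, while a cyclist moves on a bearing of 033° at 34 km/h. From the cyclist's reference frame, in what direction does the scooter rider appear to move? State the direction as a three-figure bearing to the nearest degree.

175°

Taking east as x and north as y: scooter rider velocity = (19.897, 13.421) km/h; cyclist velocity = (18.518, 28.515) km/h.
Velocity of scooter rider relative to cyclist = (19.897, 13.421) − (18.518, 28.515) = (1.379, -15.094) km/h.
Bearing = atan2(1.38, -15.09) = 174.78° clockwise from north.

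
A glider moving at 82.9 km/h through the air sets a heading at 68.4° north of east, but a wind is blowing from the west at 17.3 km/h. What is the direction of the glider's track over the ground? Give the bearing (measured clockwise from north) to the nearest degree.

Taking east as x and north as y: velocity relative to the air = (30.518, 77.078) km/h; the air relative to ground = (17.300, 0.000) km/h.
Velocity relative to ground = (30.518, 77.078) + (17.300, 0.000) = (47.818, 77.078) km/h.
Bearing = atan2(47.82, 77.08) = 31.81° clockwise from north.

032°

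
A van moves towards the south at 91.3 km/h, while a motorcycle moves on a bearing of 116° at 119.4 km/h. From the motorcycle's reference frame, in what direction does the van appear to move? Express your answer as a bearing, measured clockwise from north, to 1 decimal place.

Taking east as x and north as y: van velocity = (0.000, -91.300) km/h; motorcycle velocity = (107.316, -52.342) km/h.
Velocity of van relative to motorcycle = (0.000, -91.300) − (107.316, -52.342) = (-107.316, -38.958) km/h.
Bearing = atan2(-107.32, -38.96) = 250.05° clockwise from north.

250.0°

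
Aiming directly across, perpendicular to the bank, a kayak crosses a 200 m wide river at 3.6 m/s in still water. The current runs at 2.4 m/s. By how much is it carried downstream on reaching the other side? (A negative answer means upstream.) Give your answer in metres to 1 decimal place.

Perpendicular speed = 3.600 m/s; crossing time = 200 / 3.600 = 55.556 s.
Net downstream speed = 2.400 m/s.
Drift = 2.400 × 55.556 = 133.333 m (downstream).

133.3 m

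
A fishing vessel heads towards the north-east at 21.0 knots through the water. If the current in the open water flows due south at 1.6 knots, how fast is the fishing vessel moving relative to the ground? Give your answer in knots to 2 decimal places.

Taking east as x and north as y: velocity relative to the water = (14.849, 14.849) knots; the water relative to ground = (0.000, -1.600) knots.
Velocity relative to ground = (14.849, 14.849) + (0.000, -1.600) = (14.849, 13.249) knots.
Speed = |(14.849, 13.249)| = 19.901 knots.

19.90 knots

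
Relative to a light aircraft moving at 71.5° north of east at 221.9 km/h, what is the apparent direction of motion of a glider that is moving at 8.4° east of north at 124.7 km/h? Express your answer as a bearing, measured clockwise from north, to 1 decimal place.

210.9°

Taking east as x and north as y: glider velocity = (18.217, 123.362) km/h; light aircraft velocity = (70.410, 210.433) km/h.
Velocity of glider relative to light aircraft = (18.217, 123.362) − (70.410, 210.433) = (-52.193, -87.071) km/h.
Bearing = atan2(-52.19, -87.07) = 210.94° clockwise from north.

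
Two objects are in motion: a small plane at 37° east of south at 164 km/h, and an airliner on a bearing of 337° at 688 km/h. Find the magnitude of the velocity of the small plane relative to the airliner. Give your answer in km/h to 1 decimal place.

848.1 km/h

Taking east as x and north as y: small plane velocity = (98.698, -130.976) km/h; airliner velocity = (-268.823, 633.307) km/h.
Velocity of small plane relative to airliner = (98.698, -130.976) − (-268.823, 633.307) = (367.521, -764.284) km/h.
Magnitude = |(367.521, -764.284)| = 848.057 km/h.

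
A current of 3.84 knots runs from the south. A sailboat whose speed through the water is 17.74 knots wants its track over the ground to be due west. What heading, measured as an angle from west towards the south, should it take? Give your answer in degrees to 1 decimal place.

12.5°

The current pushes perpendicular to the desired track; the heading must have a component into the current equal to 3.84 knots: 17.74 sin θ = 3.84.
sin θ = 0.2165, so θ = 12.501°.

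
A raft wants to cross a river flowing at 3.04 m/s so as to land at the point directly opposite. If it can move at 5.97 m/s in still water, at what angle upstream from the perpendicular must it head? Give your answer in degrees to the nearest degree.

31°

To cancel the current, the upstream component of the raft's velocity must equal the flow: 5.97 sin θ = 3.04.
sin θ = 3.04 / 5.97 = 0.5092.
θ = arcsin(0.5092) = 30.611°.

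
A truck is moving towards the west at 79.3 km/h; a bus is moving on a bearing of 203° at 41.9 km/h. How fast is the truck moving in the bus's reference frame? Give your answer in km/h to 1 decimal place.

Taking east as x and north as y: truck velocity = (-79.300, 0.000) km/h; bus velocity = (-16.372, -38.569) km/h.
Velocity of truck relative to bus = (-79.300, 0.000) − (-16.372, -38.569) = (-62.928, 38.569) km/h.
Magnitude = |(-62.928, 38.569)| = 73.808 km/h.

73.8 km/h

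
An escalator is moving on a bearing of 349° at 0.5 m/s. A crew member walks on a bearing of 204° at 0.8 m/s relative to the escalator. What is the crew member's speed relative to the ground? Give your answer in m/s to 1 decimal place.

0.5 m/s

Taking east as x and north as y: escalator velocity = (-0.095, 0.491) m/s; crew member velocity relative to escalator = (-0.325, -0.731) m/s.
Velocity relative to ground = (-0.095, 0.491) + (-0.325, -0.731) = (-0.421, -0.240) m/s.
Speed = |(-0.421, -0.240)| = 0.484 m/s.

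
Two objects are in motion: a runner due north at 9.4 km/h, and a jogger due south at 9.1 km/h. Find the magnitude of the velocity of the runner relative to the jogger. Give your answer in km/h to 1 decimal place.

Taking east as x and north as y: runner velocity = (0.000, 9.400) km/h; jogger velocity = (0.000, -9.100) km/h.
Velocity of runner relative to jogger = (0.000, 9.400) − (0.000, -9.100) = (0.000, 18.500) km/h.
Magnitude = |(0.000, 18.500)| = 18.500 km/h.

18.5 km/h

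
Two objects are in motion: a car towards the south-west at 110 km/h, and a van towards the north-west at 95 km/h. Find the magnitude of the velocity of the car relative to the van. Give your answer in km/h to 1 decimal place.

145.3 km/h

Taking east as x and north as y: car velocity = (-77.782, -77.782) km/h; van velocity = (-67.175, 67.175) km/h.
Velocity of car relative to van = (-77.782, -77.782) − (-67.175, 67.175) = (-10.607, -144.957) km/h.
Magnitude = |(-10.607, -144.957)| = 145.344 km/h.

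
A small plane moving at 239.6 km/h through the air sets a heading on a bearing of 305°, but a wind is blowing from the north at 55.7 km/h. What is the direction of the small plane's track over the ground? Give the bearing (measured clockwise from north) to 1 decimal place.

Taking east as x and north as y: velocity relative to the air = (-196.269, 137.429) km/h; the air relative to ground = (0.000, -55.700) km/h.
Velocity relative to ground = (-196.269, 137.429) + (0.000, -55.700) = (-196.269, 81.729) km/h.
Bearing = atan2(-196.27, 81.73) = 292.61° clockwise from north.

292.6°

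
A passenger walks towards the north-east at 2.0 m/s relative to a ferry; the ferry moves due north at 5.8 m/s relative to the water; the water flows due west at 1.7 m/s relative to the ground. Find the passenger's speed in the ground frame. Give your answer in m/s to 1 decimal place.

7.2 m/s

In east/north components (m/s): passenger relative to ferry = (1.414, 1.414); ferry relative to water = (0.000, 5.800); water relative to ground = (-1.700, 0.000).
Sum = (-0.286, 7.214) m/s.
Speed = |(-0.286, 7.214)| = 7.220 m/s.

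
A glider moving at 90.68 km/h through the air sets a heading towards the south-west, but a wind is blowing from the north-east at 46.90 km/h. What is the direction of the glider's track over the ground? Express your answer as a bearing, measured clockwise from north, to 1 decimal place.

225.0°

Taking east as x and north as y: velocity relative to the air = (-64.120, -64.120) km/h; the air relative to ground = (-33.163, -33.163) km/h.
Velocity relative to ground = (-64.120, -64.120) + (-33.163, -33.163) = (-97.284, -97.284) km/h.
Bearing = atan2(-97.28, -97.28) = 225.00° clockwise from north.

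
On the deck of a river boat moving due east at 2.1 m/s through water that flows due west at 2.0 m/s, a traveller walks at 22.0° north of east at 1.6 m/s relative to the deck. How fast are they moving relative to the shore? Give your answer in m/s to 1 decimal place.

1.7 m/s

In east/north components (m/s): traveller relative to river boat = (1.483, 0.599); river boat relative to water = (2.100, 0.000); water relative to ground = (-2.000, 0.000).
Sum = (1.583, 0.599) m/s.
Speed = |(1.583, 0.599)| = 1.693 m/s.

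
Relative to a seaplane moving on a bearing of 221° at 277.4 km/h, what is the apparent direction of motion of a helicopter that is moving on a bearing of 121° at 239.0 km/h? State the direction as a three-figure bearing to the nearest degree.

077°

Taking east as x and north as y: helicopter velocity = (204.863, -123.094) km/h; seaplane velocity = (-181.991, -209.356) km/h.
Velocity of helicopter relative to seaplane = (204.863, -123.094) − (-181.991, -209.356) = (386.854, 86.262) km/h.
Bearing = atan2(386.85, 86.26) = 77.43° clockwise from north.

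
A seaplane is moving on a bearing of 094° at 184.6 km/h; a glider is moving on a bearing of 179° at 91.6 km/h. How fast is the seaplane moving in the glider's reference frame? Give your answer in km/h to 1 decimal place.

Taking east as x and north as y: seaplane velocity = (184.150, -12.877) km/h; glider velocity = (1.599, -91.586) km/h.
Velocity of seaplane relative to glider = (184.150, -12.877) − (1.599, -91.586) = (182.552, 78.709) km/h.
Magnitude = |(182.552, 78.709)| = 198.797 km/h.

198.8 km/h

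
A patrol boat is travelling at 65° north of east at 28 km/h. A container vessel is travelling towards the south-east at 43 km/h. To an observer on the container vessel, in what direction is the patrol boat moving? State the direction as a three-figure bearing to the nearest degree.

342°

Taking east as x and north as y: patrol boat velocity = (11.833, 25.377) km/h; container vessel velocity = (30.406, -30.406) km/h.
Velocity of patrol boat relative to container vessel = (11.833, 25.377) − (30.406, -30.406) = (-18.572, 55.782) km/h.
Bearing = atan2(-18.57, 55.78) = 341.59° clockwise from north.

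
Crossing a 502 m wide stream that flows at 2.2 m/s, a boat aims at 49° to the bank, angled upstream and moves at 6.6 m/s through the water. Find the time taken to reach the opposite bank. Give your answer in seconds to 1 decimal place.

100.8 s

The component of the boat's velocity perpendicular to the bank is 6.6 × sin 49° = 4.981 m/s.
Only the cross-stream component determines the crossing time; the current contributes nothing perpendicular to the bank.
Time = 502 / 4.981 = 100.781 s.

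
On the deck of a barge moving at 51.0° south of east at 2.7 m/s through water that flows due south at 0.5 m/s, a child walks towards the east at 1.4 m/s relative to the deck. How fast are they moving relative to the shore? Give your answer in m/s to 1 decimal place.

In east/north components (m/s): child relative to barge = (1.400, 0.000); barge relative to water = (1.699, -2.098); water relative to ground = (0.000, -0.500).
Sum = (3.099, -2.598) m/s.
Speed = |(3.099, -2.598)| = 4.044 m/s.

4.0 m/s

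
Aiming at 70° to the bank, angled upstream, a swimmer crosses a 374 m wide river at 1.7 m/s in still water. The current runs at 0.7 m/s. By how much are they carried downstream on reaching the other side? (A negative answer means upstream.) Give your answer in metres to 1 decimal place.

Perpendicular speed = 1.597 m/s; crossing time = 374 / 1.597 = 234.119 s.
Net downstream speed = 0.119 m/s.
Drift = 0.119 × 234.119 = 27.759 m (downstream).

27.8 m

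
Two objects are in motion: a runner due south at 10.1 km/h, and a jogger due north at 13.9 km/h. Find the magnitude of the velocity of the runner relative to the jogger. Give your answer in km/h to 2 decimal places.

Taking east as x and north as y: runner velocity = (0.000, -10.100) km/h; jogger velocity = (0.000, 13.900) km/h.
Velocity of runner relative to jogger = (0.000, -10.100) − (0.000, 13.900) = (0.000, -24.000) km/h.
Magnitude = |(0.000, -24.000)| = 24.000 km/h.

24.00 km/h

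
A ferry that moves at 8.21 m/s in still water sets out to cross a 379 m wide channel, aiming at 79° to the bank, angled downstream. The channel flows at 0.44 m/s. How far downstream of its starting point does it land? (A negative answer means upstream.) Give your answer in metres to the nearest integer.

Perpendicular speed = 8.059 m/s; crossing time = 379 / 8.059 = 47.027 s.
Net downstream speed = 2.007 m/s.
Drift = 2.007 × 47.027 = 94.362 m (downstream).

94 m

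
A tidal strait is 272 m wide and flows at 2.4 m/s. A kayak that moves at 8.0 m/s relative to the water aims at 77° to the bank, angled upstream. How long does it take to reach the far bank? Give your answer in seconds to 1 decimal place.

The component of the kayak's velocity perpendicular to the bank is 8.0 × sin 77° = 7.795 m/s.
The current is parallel to the bank, so it does not affect the crossing time.
Time = 272 / 7.795 = 34.894 s.

34.9 s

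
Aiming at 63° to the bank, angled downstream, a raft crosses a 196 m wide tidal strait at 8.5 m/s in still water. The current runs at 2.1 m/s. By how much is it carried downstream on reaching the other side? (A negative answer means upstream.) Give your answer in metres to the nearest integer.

154 m

Perpendicular speed = 7.574 m/s; crossing time = 196 / 7.574 = 25.880 s.
Net downstream speed = 5.959 m/s.
Drift = 5.959 × 25.880 = 154.214 m (downstream).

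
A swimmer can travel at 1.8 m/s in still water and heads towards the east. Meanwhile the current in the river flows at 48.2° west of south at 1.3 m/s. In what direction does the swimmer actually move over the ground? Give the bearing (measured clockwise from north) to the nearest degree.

Taking east as x and north as y: velocity relative to the water = (1.800, 0.000) m/s; the water relative to ground = (-0.969, -0.866) m/s.
Velocity relative to ground = (1.800, 0.000) + (-0.969, -0.866) = (0.831, -0.866) m/s.
Bearing = atan2(0.83, -0.87) = 136.20° clockwise from north.

136°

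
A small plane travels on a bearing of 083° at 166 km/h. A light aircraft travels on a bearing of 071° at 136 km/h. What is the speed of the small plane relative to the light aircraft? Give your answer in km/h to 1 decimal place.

Taking east as x and north as y: small plane velocity = (164.763, 20.230) km/h; light aircraft velocity = (128.591, 44.277) km/h.
Velocity of small plane relative to light aircraft = (164.763, 20.230) − (128.591, 44.277) = (36.172, -24.047) km/h.
Magnitude = |(36.172, -24.047)| = 43.436 km/h.

43.4 km/h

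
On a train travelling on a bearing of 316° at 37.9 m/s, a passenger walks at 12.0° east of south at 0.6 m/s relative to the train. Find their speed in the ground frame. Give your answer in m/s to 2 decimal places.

37.39 m/s

Taking east as x and north as y: train velocity = (-26.328, 27.263) m/s; passenger velocity relative to train = (0.125, -0.587) m/s.
Velocity relative to ground = (-26.328, 27.263) + (0.125, -0.587) = (-26.203, 26.676) m/s.
Speed = |(-26.203, 26.676)| = 37.393 m/s.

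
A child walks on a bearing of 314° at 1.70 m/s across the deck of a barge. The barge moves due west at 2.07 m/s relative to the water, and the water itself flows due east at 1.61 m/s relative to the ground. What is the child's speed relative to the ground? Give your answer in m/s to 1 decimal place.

In east/north components (m/s): child relative to barge = (-1.223, 1.181); barge relative to water = (-2.070, 0.000); water relative to ground = (1.610, 0.000).
Sum = (-1.683, 1.181) m/s.
Speed = |(-1.683, 1.181)| = 2.056 m/s.

2.1 m/s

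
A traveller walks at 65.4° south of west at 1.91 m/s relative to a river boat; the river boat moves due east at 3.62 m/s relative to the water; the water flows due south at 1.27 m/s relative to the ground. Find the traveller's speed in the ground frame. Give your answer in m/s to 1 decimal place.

In east/north components (m/s): traveller relative to river boat = (-0.795, -1.737); river boat relative to water = (3.620, 0.000); water relative to ground = (0.000, -1.270).
Sum = (2.825, -3.007) m/s.
Speed = |(2.825, -3.007)| = 4.126 m/s.

4.1 m/s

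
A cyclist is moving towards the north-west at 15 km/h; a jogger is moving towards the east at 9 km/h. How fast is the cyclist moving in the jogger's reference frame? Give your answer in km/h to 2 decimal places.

22.29 km/h

Taking east as x and north as y: cyclist velocity = (-10.607, 10.607) km/h; jogger velocity = (9.000, 0.000) km/h.
Velocity of cyclist relative to jogger = (-10.607, 10.607) − (9.000, 0.000) = (-19.607, 10.607) km/h.
Magnitude = |(-19.607, 10.607)| = 22.292 km/h.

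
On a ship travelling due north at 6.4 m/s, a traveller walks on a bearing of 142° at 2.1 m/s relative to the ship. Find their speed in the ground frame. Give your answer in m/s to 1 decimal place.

4.9 m/s

Taking east as x and north as y: ship velocity = (0.000, 6.400) m/s; traveller velocity relative to ship = (1.293, -1.655) m/s.
Velocity relative to ground = (0.000, 6.400) + (1.293, -1.655) = (1.293, 4.745) m/s.
Speed = |(1.293, 4.745)| = 4.918 m/s.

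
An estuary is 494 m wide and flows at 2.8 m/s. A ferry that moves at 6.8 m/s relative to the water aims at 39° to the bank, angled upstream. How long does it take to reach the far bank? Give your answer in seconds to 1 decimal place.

115.4 s

The component of the ferry's velocity perpendicular to the bank is 6.8 × sin 39° = 4.279 m/s.
The flow acts along the bank and has no component across it.
Time = 494 / 4.279 = 115.437 s.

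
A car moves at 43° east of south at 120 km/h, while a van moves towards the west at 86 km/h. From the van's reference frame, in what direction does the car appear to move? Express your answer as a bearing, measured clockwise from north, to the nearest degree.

Taking east as x and north as y: car velocity = (81.840, -87.762) km/h; van velocity = (-86.000, 0.000) km/h.
Velocity of car relative to van = (81.840, -87.762) − (-86.000, 0.000) = (167.840, -87.762) km/h.
Bearing = atan2(167.84, -87.76) = 117.60° clockwise from north.

118°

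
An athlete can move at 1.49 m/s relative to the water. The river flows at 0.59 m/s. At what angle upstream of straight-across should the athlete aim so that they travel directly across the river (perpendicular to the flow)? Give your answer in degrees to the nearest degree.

23°

To cancel the current, the upstream component of the athlete's velocity must equal the flow: 1.49 sin θ = 0.59.
sin θ = 0.59 / 1.49 = 0.3960.
θ = arcsin(0.3960) = 23.327°.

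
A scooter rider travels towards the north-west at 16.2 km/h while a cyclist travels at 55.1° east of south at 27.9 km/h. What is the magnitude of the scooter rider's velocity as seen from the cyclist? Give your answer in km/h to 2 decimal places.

Taking east as x and north as y: scooter rider velocity = (-11.455, 11.455) km/h; cyclist velocity = (22.882, -15.963) km/h.
Velocity of scooter rider relative to cyclist = (-11.455, 11.455) − (22.882, -15.963) = (-34.337, 27.418) km/h.
Magnitude = |(-34.337, 27.418)| = 43.941 km/h.

43.94 km/h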